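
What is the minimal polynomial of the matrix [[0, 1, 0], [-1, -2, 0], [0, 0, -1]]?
The characteristic polynomial factors as (x + 1)^3. The minimal polynomial is ∏(x - λ)^{k_λ} where k_λ is the size of the largest Jordan block at λ.

For λ = -1: rank(A + I) = 1, and the largest Jordan block has size 2 (the smallest k with rank((A + I)^k) = rank((A + I)^(k+1))).

So m_A(x) = (x + 1)^2.

m_A(x) = (x + 1)^2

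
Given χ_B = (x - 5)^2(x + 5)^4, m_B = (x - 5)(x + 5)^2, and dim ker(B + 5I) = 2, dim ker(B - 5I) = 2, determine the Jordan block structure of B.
Jordan blocks: (-5, 2), (-5, 2), (5, 1), (5, 1)

λ = -5: algebraic multiplicity 4 (exponent in χ_B), largest block size 2 (exponent in m_B), 2 blocks (geometric multiplicity). These force block sizes [2, 2].
λ = 5: algebraic multiplicity 2 (exponent in χ_B), largest block size 1 (exponent in m_B), 2 blocks (geometric multiplicity). These force block sizes [1, 1].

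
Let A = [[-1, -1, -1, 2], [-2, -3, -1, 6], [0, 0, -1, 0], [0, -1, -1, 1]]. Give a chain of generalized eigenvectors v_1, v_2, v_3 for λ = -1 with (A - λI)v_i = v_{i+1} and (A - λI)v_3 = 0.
We seek v_1 ∈ ker((A + I)^3) \ ker((A + I)^2), then set v_{i+1} = (A + I) v_i.

One such chain is v_1 = [[0, -1, 1, 0]]^T, v_2 = [[0, 1, 0, 0]]^T, v_3 = [[-1, -2, 0, -1]]^T. Check: (A + I) v_3 = [[0, 0, 0, 0]]^T = 0.

v_1 = [[0, -1, 1, 0]]^T, v_2 = [[0, 1, 0, 0]]^T, v_3 = [[-1, -2, 0, -1]]^T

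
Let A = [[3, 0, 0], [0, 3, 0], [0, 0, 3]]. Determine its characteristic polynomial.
xI - A = [[x - 3, 0, 0], [0, x - 3, 0], [0, 0, x - 3]].

Expanding det(xI - A) along the first row:
det(xI - A) = + (x - 3)·det([[x - 3, 0], [0, x - 3]]) - (0)·det([[0, 0], [0, x - 3]]) + (0)·det([[0, x - 3], [0, 0]]).

Evaluating gives χ_A(x) = x^3 - 9x^2 + 27x - 27 = (x - 3)^3.

χ_A(x) = (x - 3)^3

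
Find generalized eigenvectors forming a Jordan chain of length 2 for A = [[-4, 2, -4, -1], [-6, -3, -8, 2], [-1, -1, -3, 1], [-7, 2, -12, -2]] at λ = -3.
v_1 = [[0, 1, 0, 0]]^T, v_2 = [[2, 0, -1, 2]]^T

We seek v_1 ∈ ker((A + 3I)^2) \ ker(A + 3I), then set v_{i+1} = (A + 3I) v_i.

One such chain is v_1 = [[0, 1, 0, 0]]^T, v_2 = [[2, 0, -1, 2]]^T. Check: (A + 3I) v_2 = [[0, 0, 0, 0]]^T = 0.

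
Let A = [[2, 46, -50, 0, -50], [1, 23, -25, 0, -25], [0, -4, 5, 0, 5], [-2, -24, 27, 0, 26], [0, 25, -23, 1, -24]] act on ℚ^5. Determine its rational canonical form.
The invariant factors of A (the non-unit diagonal entries of the Smith normal form of xI - A over ℚ[x]) are x(x^2 - 3x + 5)^2, each dividing the next. The characteristic polynomial is their product, x(x^2 - 3x + 5)^2.

The rational canonical form is the block-diagonal matrix of companion matrices C(f_i):
R = [[0, 0, 0, 0, 0], [1, 0, 0, 0, -25], [0, 1, 0, 0, 30], [0, 0, 1, 0, -19], [0, 0, 0, 1, 6]].

Note the characteristic polynomial does not split into linear factors over ℚ, so A has no Jordan form over ℚ; the rational canonical form exists over any field.

R = [[0, 0, 0, 0, 0], [1, 0, 0, 0, -25], [0, 1, 0, 0, 30], [0, 0, 1, 0, -19], [0, 0, 0, 1, 6]]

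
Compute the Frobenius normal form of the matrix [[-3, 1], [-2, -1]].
The invariant factors of A (the non-unit diagonal entries of the Smith normal form of xI - A over ℚ[x]) are x^2 + 4x + 5, each dividing the next. The characteristic polynomial is their product, x^2 + 4x + 5.

The rational canonical form is the block-diagonal matrix of companion matrices C(f_i):
R = [[0, -5], [1, -4]].

Note the characteristic polynomial does not split into linear factors over ℚ, so A has no Jordan form over ℚ; the rational canonical form exists over any field.

R = [[0, -5], [1, -4]]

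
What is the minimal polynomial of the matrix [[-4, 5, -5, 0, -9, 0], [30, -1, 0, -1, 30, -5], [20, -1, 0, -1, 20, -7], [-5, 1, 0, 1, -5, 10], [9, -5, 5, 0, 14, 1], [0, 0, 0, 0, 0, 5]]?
m_A(x) = x^2(x - 5)^3

The characteristic polynomial factors as x^3(x - 5)^3. The minimal polynomial is ∏(x - λ)^{k_λ} where k_λ is the size of the largest Jordan block at λ.

For λ = 0: rank(A) = 4, and the largest Jordan block has size 2 (the smallest k with rank(A^k) = rank(A^(k+1))).
For λ = 5: rank(A - 5I) = 5, and the largest Jordan block has size 3 (the smallest k with rank((A - 5I)^k) = rank((A - 5I)^(k+1))).

So m_A(x) = x^2(x - 5)^3.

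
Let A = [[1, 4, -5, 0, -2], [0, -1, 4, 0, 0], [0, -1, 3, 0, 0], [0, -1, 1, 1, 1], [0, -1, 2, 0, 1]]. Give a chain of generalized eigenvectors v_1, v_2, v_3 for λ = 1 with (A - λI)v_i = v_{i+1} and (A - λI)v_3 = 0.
We seek v_1 ∈ ker((A - I)^3) \ ker((A - I)^2), then set v_{i+1} = (A - I) v_i.

One such chain is v_1 = [[-4, 1, 1, 2, 0]]^T, v_2 = [[-1, 2, 1, 0, 1]]^T, v_3 = [[1, 0, 0, 0, 0]]^T. Check: (A - I) v_3 = [[0, 0, 0, 0, 0]]^T = 0.

v_1 = [[-4, 1, 1, 2, 0]]^T, v_2 = [[-1, 2, 1, 0, 1]]^T, v_3 = [[1, 0, 0, 0, 0]]^T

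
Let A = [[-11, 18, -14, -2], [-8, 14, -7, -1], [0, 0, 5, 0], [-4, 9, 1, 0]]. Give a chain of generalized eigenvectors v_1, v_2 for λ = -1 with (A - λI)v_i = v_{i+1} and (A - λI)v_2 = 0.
v_1 = [[2, 1, 0, 0]]^T, v_2 = [[-2, -1, 0, 1]]^T

We seek v_1 ∈ ker((A + I)^2) \ ker(A + I), then set v_{i+1} = (A + I) v_i.

One such chain is v_1 = [[2, 1, 0, 0]]^T, v_2 = [[-2, -1, 0, 1]]^T. Check: (A + I) v_2 = [[0, 0, 0, 0]]^T = 0.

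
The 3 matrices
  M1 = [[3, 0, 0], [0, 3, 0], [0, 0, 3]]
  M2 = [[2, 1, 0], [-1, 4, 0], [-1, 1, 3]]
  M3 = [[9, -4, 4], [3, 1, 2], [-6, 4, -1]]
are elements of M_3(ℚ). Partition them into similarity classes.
Characteristic polynomials: χ_{M1} = (x - 3)^3, χ_{M2} = (x - 3)^3, χ_{M3} = (x - 3)^3.

{M1}: invariant factors x - 3, x - 3, x - 3.

{M2, M3}: invariant factors x - 3, (x - 3)^2.

Matrices are similar if and only if their invariant-factor lists agree; the partition into similarity classes is {M1}, {M2, M3}.

2 classes: {M1}, {M2, M3}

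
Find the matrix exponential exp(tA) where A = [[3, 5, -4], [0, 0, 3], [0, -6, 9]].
e^{tA} = [[e^{3*t}, (2*t + e^{3*t} - 1)*e^{3*t}, (-t - e^{3*t} + 1)*e^{3*t}], [0, (2 - e^{3*t})*e^{3*t}, e^{6*t} - e^{3*t}], [0, 2*(1 - e^{3*t})*e^{3*t}, 2*e^{6*t} - e^{3*t}]]

A has Jordan form J = [[3, 1, 0], [0, 3, 0], [0, 0, 6]] with A = PJP^{-1}, so e^{tA} = P e^{tJ} P^{-1}.

For a Jordan block J_k(λ), e^{tJ_k(λ)} = e^{λt} · (I + tN + t^2 N^2/2! + ... + t^{k-1} N^{k-1}/(k-1)!) where N is the nilpotent superdiagonal part.

Assembling the blocks and conjugating back gives the entries of e^{tA} as shown above.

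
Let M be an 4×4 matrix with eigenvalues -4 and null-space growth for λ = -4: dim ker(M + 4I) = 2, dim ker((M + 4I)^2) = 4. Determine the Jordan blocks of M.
Jordan blocks: (-4, 2), (-4, 2)

λ = -4: successive nullity increments [2, 2] count blocks of size ≥ k; block sizes are [2, 2].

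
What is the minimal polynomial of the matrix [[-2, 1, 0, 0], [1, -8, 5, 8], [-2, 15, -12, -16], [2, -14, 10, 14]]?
The characteristic polynomial factors as (x + 2)^4. The minimal polynomial is ∏(x - λ)^{k_λ} where k_λ is the size of the largest Jordan block at λ.

For λ = -2: rank(A + 2I) = 2, and the largest Jordan block has size 3 (the smallest k with rank((A + 2I)^k) = rank((A + 2I)^(k+1))).

So m_A(x) = (x + 2)^3.

m_A(x) = (x + 2)^3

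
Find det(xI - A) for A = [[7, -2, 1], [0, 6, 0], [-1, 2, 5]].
xI - A = [[x - 7, 2, -1], [0, x - 6, 0], [1, -2, x - 5]].

Expanding det(xI - A) along the first row:
det(xI - A) = + (x - 7)·det([[x - 6, 0], [-2, x - 5]]) - (2)·det([[0, 0], [1, x - 5]]) + (-1)·det([[0, x - 6], [1, -2]]).

Evaluating gives χ_A(x) = x^3 - 18x^2 + 108x - 216 = (x - 6)^3.

χ_A(x) = (x - 6)^3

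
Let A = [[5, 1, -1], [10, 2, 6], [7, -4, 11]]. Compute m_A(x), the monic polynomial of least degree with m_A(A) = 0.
m_A(x) = (x - 6)^3

The characteristic polynomial factors as (x - 6)^3. The minimal polynomial is ∏(x - λ)^{k_λ} where k_λ is the size of the largest Jordan block at λ.

For λ = 6: rank(A - 6I) = 2, and the largest Jordan block has size 3 (the smallest k with rank((A - 6I)^k) = rank((A - 6I)^(k+1))).

So m_A(x) = (x - 6)^3.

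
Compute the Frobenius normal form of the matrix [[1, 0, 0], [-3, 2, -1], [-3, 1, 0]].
The invariant factors of A (the non-unit diagonal entries of the Smith normal form of xI - A over ℚ[x]) are x - 1, (x - 1)^2, each dividing the next. The characteristic polynomial is their product, (x - 1)^3.

The rational canonical form is the block-diagonal matrix of companion matrices C(f_i):
R = [[1, 0, 0], [0, 0, -1], [0, 1, 2]].

R = [[1, 0, 0], [0, 0, -1], [0, 1, 2]]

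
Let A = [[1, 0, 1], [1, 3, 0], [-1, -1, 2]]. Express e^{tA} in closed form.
e^{tA} = [[(1 - t)*e^{2*t}, -t^2*e^{2*t}/2, t*(2 - t)*e^{2*t}/2], [t*e^{2*t}, (t^2/2 + t + 1)*e^{2*t}, t^2*e^{2*t}/2], [-t*e^{2*t}, t*(-t - 2)*e^{2*t}/2, (2 - t^2)*e^{2*t}/2]]

A has Jordan form J = [[2, 1, 0], [0, 2, 1], [0, 0, 2]] with A = PJP^{-1}, so e^{tA} = P e^{tJ} P^{-1}.

For a Jordan block J_k(λ), e^{tJ_k(λ)} = e^{λt} · (I + tN + t^2 N^2/2! + ... + t^{k-1} N^{k-1}/(k-1)!) where N is the nilpotent superdiagonal part.

Assembling the blocks and conjugating back gives the entries of e^{tA} as shown above.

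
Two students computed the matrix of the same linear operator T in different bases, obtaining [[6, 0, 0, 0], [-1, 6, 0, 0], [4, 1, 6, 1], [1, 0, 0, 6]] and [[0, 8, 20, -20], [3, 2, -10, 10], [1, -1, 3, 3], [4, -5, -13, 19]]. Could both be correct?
Yes.

Two matrices over a field are similar if and only if they have the same invariant factors.

Both A and B have characteristic polynomial (x - 6)^4 and minimal polynomial (x - 6)^2. Computing further, both have invariant factors (x - 6)^2, (x - 6)^2. Hence A and B are similar.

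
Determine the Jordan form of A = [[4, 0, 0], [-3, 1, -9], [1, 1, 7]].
The characteristic polynomial is det(xI - A) = (x - 4)^3, so the eigenvalues are 4 (algebraic multiplicity 3).

For λ = 4: rank(A - 4I) = 1, rank((A - 4I)^2) = 0. The eigenspace has dimension 3 - 1 = 2, so there are 2 Jordan blocks; the rank sequence gives block sizes [2, 1].

Assembling the blocks gives the Jordan form J above.

J = [[4, 1, 0], [0, 4, 0], [0, 0, 4]]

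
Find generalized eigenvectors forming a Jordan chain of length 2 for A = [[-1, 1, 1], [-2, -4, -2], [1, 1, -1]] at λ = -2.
v_1 = [[0, 0, 1]]^T, v_2 = [[1, -2, 1]]^T

We seek v_1 ∈ ker((A + 2I)^2) \ ker(A + 2I), then set v_{i+1} = (A + 2I) v_i.

One such chain is v_1 = [[0, 0, 1]]^T, v_2 = [[1, -2, 1]]^T. Check: (A + 2I) v_2 = [[0, 0, 0]]^T = 0.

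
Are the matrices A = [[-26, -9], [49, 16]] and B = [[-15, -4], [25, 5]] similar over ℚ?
Yes.

Two matrices over a field are similar if and only if they have the same invariant factors.

Both A and B have characteristic polynomial (x + 5)^2 and minimal polynomial (x + 5)^2. Computing further, both have invariant factors (x + 5)^2. Hence A and B are similar.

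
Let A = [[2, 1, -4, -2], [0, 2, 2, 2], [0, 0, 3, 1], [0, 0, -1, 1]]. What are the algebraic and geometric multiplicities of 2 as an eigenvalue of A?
The characteristic polynomial is (x - 2)^4, so the factor x - 2 appears with exponent 4: the algebraic multiplicity is 4.

rank(A - 2I) = 2, so the eigenspace has dimension 4 - 2 = 2: the geometric multiplicity is 2.

Since 2 < 4, A is not diagonalizable.

algebraic multiplicity 4, geometric multiplicity 2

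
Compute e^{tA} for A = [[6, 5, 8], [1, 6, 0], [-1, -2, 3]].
A has Jordan form J = [[5, 1, 0], [0, 5, 1], [0, 0, 5]] with A = PJP^{-1}, so e^{tA} = P e^{tJ} P^{-1}.

For a Jordan block J_k(λ), e^{tJ_k(λ)} = e^{λt} · (I + tN + t^2 N^2/2! + ... + t^{k-1} N^{k-1}/(k-1)!) where N is the nilpotent superdiagonal part.

Assembling the blocks and conjugating back gives the entries of e^{tA} as shown above.

e^{tA} = [[(-t^2 + t + 1)*e^{5*t}, t*(5 - 3*t)*e^{5*t}, 4*t*(2 - t)*e^{5*t}], [t*(t + 1)*e^{5*t}, (3*t^2 + t + 1)*e^{5*t}, 4*t^2*e^{5*t}], [t*(-t - 2)*e^{5*t}/2, t*(-3*t - 4)*e^{5*t}/2, (-2*t^2 - 2*t + 1)*e^{5*t}]]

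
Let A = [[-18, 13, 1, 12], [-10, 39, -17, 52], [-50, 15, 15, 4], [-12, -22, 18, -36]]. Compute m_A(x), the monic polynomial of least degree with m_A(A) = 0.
The characteristic polynomial factors as (x - 4)^2(x + 4)^2. The minimal polynomial is ∏(x - λ)^{k_λ} where k_λ is the size of the largest Jordan block at λ.

For λ = -4: rank(A + 4I) = 3, and the largest Jordan block has size 2 (the smallest k with rank((A + 4I)^k) = rank((A + 4I)^(k+1))).
For λ = 4: rank(A - 4I) = 2, and the largest Jordan block has size 1 (the smallest k with rank((A - 4I)^k) = rank((A - 4I)^(k+1))).

So m_A(x) = (x - 4)(x + 4)^2.

m_A(x) = (x - 4)(x + 4)^2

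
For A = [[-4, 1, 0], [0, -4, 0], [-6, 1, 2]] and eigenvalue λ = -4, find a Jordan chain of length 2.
v_1 = [[0, 1, 0]]^T, v_2 = [[1, 0, 1]]^T

We seek v_1 ∈ ker((A + 4I)^2) \ ker(A + 4I), then set v_{i+1} = (A + 4I) v_i.

One such chain is v_1 = [[0, 1, 0]]^T, v_2 = [[1, 0, 1]]^T. Check: (A + 4I) v_2 = [[0, 0, 0]]^T = 0.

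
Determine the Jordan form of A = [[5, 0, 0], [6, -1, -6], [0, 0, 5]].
The characteristic polynomial is det(xI - A) = (x - 5)^2(x + 1), so the eigenvalues are -1 (algebraic multiplicity 1), 5 (algebraic multiplicity 2).

For λ = -1: algebraic multiplicity 1 gives one 1×1 block.

For λ = 5: rank(A - 5I) = 1. The eigenspace has dimension 3 - 1 = 2, so there are 2 Jordan blocks; the rank sequence gives block sizes [1, 1].

Assembling the blocks gives the Jordan form J above.

J = [[-1, 0, 0], [0, 5, 0], [0, 0, 5]]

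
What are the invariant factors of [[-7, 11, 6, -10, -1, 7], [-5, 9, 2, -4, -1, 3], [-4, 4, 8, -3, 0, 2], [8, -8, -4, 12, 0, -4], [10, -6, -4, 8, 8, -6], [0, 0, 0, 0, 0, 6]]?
The Jordan structure of A has elementary divisors (x - 6)^2, (x - 6)^2, (x - 6), (x - 6). Arranging the block sizes at each eigenvalue in decreasing order and taking row products gives the invariant factors.

Invariant factors (smallest first, each dividing the next): x - 6, x - 6, (x - 6)^2, (x - 6)^2.

Check: the last factor (x - 6)^2 is the minimal polynomial, and the product (x - 6)^6 is the characteristic polynomial.

x - 6, x - 6, (x - 6)^2, (x - 6)^2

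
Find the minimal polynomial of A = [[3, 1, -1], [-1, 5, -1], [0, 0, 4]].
m_A(x) = (x - 4)^2

The characteristic polynomial factors as (x - 4)^3. The minimal polynomial is ∏(x - λ)^{k_λ} where k_λ is the size of the largest Jordan block at λ.

For λ = 4: rank(A - 4I) = 1, and the largest Jordan block has size 2 (the smallest k with rank((A - 4I)^k) = rank((A - 4I)^(k+1))).

So m_A(x) = (x - 4)^2.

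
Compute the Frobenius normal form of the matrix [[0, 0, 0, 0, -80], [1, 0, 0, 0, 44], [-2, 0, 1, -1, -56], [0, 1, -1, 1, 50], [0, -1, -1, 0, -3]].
The invariant factors of A (the non-unit diagonal entries of the Smith normal form of xI - A over ℚ[x]) are (x - 4)(x + 5)(x^3 + 2x - 4), each dividing the next. The characteristic polynomial is their product, (x - 4)(x + 5)(x^3 + 2x - 4).

The rational canonical form is the block-diagonal matrix of companion matrices C(f_i):
R = [[0, 0, 0, 0, -80], [1, 0, 0, 0, 44], [0, 1, 0, 0, 2], [0, 0, 1, 0, 18], [0, 0, 0, 1, -1]].

Note the characteristic polynomial does not split into linear factors over ℚ, so A has no Jordan form over ℚ; the rational canonical form exists over any field.

R = [[0, 0, 0, 0, -80], [1, 0, 0, 0, 44], [0, 1, 0, 0, 2], [0, 0, 1, 0, 18], [0, 0, 0, 1, -1]]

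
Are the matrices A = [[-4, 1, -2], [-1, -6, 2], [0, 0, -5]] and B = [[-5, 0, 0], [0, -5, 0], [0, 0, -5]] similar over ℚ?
Both have characteristic polynomial (x + 5)^3, but the minimal polynomial of A is (x + 5)^2 while the minimal polynomial of B is x + 5. The minimal polynomial is a similarity invariant, so A and B are not similar.

No.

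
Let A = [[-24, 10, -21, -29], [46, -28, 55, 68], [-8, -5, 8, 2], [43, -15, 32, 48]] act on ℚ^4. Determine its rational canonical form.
R = [[0, 5, 0, 0], [1, 2, 0, 0], [0, 0, 0, 5], [0, 0, 1, 2]]

The invariant factors of A (the non-unit diagonal entries of the Smith normal form of xI - A over ℚ[x]) are x^2 - 2x - 5, x^2 - 2x - 5, each dividing the next. The characteristic polynomial is their product, (x^2 - 2x - 5)^2.

The rational canonical form is the block-diagonal matrix of companion matrices C(f_i):
R = [[0, 5, 0, 0], [1, 2, 0, 0], [0, 0, 0, 5], [0, 0, 1, 2]].

Note the characteristic polynomial does not split into linear factors over ℚ, so A has no Jordan form over ℚ; the rational canonical form exists over any field.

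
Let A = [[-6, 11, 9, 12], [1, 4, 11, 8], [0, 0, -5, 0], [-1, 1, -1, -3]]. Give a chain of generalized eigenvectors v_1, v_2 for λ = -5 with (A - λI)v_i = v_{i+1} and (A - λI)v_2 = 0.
We seek v_1 ∈ ker((A + 5I)^2) \ ker(A + 5I), then set v_{i+1} = (A + 5I) v_i.

One such chain is v_1 = [[1, 0, 0, 0]]^T, v_2 = [[-1, 1, 0, -1]]^T. Check: (A + 5I) v_2 = [[0, 0, 0, 0]]^T = 0.

v_1 = [[1, 0, 0, 0]]^T, v_2 = [[-1, 1, 0, -1]]^T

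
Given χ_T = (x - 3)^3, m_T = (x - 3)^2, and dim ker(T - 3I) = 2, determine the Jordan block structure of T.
Jordan blocks: (3, 2), (3, 1)

λ = 3: algebraic multiplicity 3 (exponent in χ_T), largest block size 2 (exponent in m_T), 2 blocks (geometric multiplicity). These force block sizes [2, 1].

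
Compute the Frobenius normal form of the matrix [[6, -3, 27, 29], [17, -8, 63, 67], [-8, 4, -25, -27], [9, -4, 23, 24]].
The invariant factors of A (the non-unit diagonal entries of the Smith normal form of xI - A over ℚ[x]) are (x + 3)(x^3 - 3x - 1), each dividing the next. The characteristic polynomial is their product, (x + 3)(x^3 - 3x - 1).

The rational canonical form is the block-diagonal matrix of companion matrices C(f_i):
R = [[0, 0, 0, 3], [1, 0, 0, 10], [0, 1, 0, 3], [0, 0, 1, -3]].

Note the characteristic polynomial does not split into linear factors over ℚ, so A has no Jordan form over ℚ; the rational canonical form exists over any field.

R = [[0, 0, 0, 3], [1, 0, 0, 10], [0, 1, 0, 3], [0, 0, 1, -3]]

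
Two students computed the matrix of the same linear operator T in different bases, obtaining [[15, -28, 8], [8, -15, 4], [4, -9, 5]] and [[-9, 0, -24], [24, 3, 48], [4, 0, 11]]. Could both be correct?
No.

Both have characteristic polynomial (x - 3)^2(x + 1), but the minimal polynomial of A is (x - 3)^2(x + 1) while the minimal polynomial of B is (x - 3)(x + 1). The minimal polynomial is a similarity invariant, so A and B are not similar.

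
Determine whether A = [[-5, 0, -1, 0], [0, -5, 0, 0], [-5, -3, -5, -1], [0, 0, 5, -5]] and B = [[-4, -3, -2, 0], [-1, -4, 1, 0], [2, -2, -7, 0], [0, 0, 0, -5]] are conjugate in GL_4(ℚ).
Two matrices over a field are similar if and only if they have the same invariant factors.

Both A and B have characteristic polynomial (x + 5)^4 and minimal polynomial (x + 5)^3. Computing further, both have invariant factors x + 5, (x + 5)^3. Hence A and B are similar.

Yes.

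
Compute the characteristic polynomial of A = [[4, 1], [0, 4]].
χ_A(x) = (x - 4)^2

xI - A = [[x - 4, -1], [0, x - 4]].

Expanding det(xI - A) along the first row:
det(xI - A) = + (x - 4)·det([[x - 4]]) - (-1)·det([[0]]).

Evaluating gives χ_A(x) = x^2 - 8x + 16 = (x - 4)^2.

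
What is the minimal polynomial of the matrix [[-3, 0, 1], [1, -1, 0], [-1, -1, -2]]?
The characteristic polynomial factors as (x + 2)^3. The minimal polynomial is ∏(x - λ)^{k_λ} where k_λ is the size of the largest Jordan block at λ.

For λ = -2: rank(A + 2I) = 2, and the largest Jordan block has size 3 (the smallest k with rank((A + 2I)^k) = rank((A + 2I)^(k+1))).

So m_A(x) = (x + 2)^3.

m_A(x) = (x + 2)^3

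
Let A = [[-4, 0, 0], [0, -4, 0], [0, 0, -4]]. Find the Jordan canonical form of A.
The characteristic polynomial is det(xI - A) = (x + 4)^3, so the eigenvalues are -4 (algebraic multiplicity 3).

For λ = -4: rank(A + 4I) = 0. The eigenspace has dimension 3 - 0 = 3, so there are 3 Jordan blocks; the rank sequence gives block sizes [1, 1, 1].

Assembling the blocks gives the Jordan form J above.

J = [[-4, 0, 0], [0, -4, 0], [0, 0, -4]]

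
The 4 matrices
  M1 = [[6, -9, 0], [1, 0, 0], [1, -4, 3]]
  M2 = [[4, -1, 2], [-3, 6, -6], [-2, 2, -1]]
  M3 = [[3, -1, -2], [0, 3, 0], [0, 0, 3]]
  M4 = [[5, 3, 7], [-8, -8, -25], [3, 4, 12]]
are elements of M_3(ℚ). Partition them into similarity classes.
Characteristic polynomials: χ_{M1} = (x - 3)^3, χ_{M2} = (x - 3)^3, χ_{M3} = (x - 3)^3, χ_{M4} = (x - 3)^3.

{M1, M4}: invariant factors (x - 3)^3.

{M2, M3}: invariant factors x - 3, (x - 3)^2.

Matrices are similar if and only if their invariant-factor lists agree; the partition into similarity classes is {M1, M4}, {M2, M3}.

2 classes: {M1, M4}, {M2, M3}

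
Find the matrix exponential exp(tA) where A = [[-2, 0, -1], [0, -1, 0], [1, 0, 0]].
e^{tA} = [[(1 - t)*e^{-t}, 0, -t*e^{-t}], [0, e^{-t}, 0], [t*e^{-t}, 0, (t + 1)*e^{-t}]]

A has Jordan form J = [[-1, 1, 0], [0, -1, 0], [0, 0, -1]] with A = PJP^{-1}, so e^{tA} = P e^{tJ} P^{-1}.

For a Jordan block J_k(λ), e^{tJ_k(λ)} = e^{λt} · (I + tN + t^2 N^2/2! + ... + t^{k-1} N^{k-1}/(k-1)!) where N is the nilpotent superdiagonal part.

Assembling the blocks and conjugating back gives the entries of e^{tA} as shown above.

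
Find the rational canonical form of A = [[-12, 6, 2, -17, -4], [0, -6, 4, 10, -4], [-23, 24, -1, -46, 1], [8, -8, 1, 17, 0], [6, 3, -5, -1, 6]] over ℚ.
R = [[0, 0, 0, 0, -4], [1, 0, 0, 0, -12], [0, 1, 0, 0, 15], [0, 0, 1, 0, -8], [0, 0, 0, 1, 4]]

The invariant factors of A (the non-unit diagonal entries of the Smith normal form of xI - A over ℚ[x]) are (x - 2)^2(x^3 + 4x + 1), each dividing the next. The characteristic polynomial is their product, (x - 2)^2(x^3 + 4x + 1).

The rational canonical form is the block-diagonal matrix of companion matrices C(f_i):
R = [[0, 0, 0, 0, -4], [1, 0, 0, 0, -12], [0, 1, 0, 0, 15], [0, 0, 1, 0, -8], [0, 0, 0, 1, 4]].

Note the characteristic polynomial does not split into linear factors over ℚ, so A has no Jordan form over ℚ; the rational canonical form exists over any field.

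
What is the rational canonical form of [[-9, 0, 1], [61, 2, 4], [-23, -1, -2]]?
R = [[0, 0, -15], [1, 0, -23], [0, 1, -9]]

The invariant factors of A (the non-unit diagonal entries of the Smith normal form of xI - A over ℚ[x]) are (x + 1)(x + 3)(x + 5), each dividing the next. The characteristic polynomial is their product, (x + 1)(x + 3)(x + 5).

The rational canonical form is the block-diagonal matrix of companion matrices C(f_i):
R = [[0, 0, -15], [1, 0, -23], [0, 1, -9]].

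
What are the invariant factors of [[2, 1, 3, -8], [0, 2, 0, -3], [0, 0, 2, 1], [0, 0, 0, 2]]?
(x - 2)^2, (x - 2)^2

The Jordan structure of A has elementary divisors (x - 2)^2, (x - 2)^2. Arranging the block sizes at each eigenvalue in decreasing order and taking row products gives the invariant factors.

Invariant factors (smallest first, each dividing the next): (x - 2)^2, (x - 2)^2.

Check: the last factor (x - 2)^2 is the minimal polynomial, and the product (x - 2)^4 is the characteristic polynomial.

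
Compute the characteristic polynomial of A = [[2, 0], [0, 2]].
χ_A(x) = (x - 2)^2

xI - A = [[x - 2, 0], [0, x - 2]].

Expanding det(xI - A) along the first row:
det(xI - A) = + (x - 2)·det([[x - 2]]) - (0)·det([[0]]).

Evaluating gives χ_A(x) = x^2 - 4x + 4 = (x - 2)^2.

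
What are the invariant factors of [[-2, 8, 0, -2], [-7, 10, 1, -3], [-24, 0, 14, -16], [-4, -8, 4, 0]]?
x - 6, (x - 6)^2(x - 4)

The Jordan structure of A has elementary divisors (x - 4), (x - 6)^2, (x - 6). Arranging the block sizes at each eigenvalue in decreasing order and taking row products gives the invariant factors.

Invariant factors (smallest first, each dividing the next): x - 6, (x - 6)^2(x - 4).

Check: the last factor (x - 6)^2(x - 4) is the minimal polynomial, and the product (x - 6)^3(x - 4) is the characteristic polynomial.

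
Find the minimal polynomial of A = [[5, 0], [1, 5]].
m_A(x) = (x - 5)^2

The characteristic polynomial factors as (x - 5)^2. The minimal polynomial is ∏(x - λ)^{k_λ} where k_λ is the size of the largest Jordan block at λ.

For λ = 5: rank(A - 5I) = 1, and the largest Jordan block has size 2 (the smallest k with rank((A - 5I)^k) = rank((A - 5I)^(k+1))).

So m_A(x) = (x - 5)^2.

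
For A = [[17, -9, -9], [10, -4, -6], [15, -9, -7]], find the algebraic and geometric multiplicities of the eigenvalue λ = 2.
The characteristic polynomial is (x - 2)^3, so the factor x - 2 appears with exponent 3: the algebraic multiplicity is 3.

rank(A - 2I) = 1, so the eigenspace has dimension 3 - 1 = 2: the geometric multiplicity is 2.

Since 2 < 3, A is not diagonalizable.

algebraic multiplicity 3, geometric multiplicity 2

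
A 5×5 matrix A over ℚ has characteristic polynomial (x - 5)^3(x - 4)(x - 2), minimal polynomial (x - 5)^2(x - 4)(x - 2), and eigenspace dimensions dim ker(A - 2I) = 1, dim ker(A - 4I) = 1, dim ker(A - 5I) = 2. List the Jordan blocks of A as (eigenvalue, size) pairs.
λ = 2: algebraic multiplicity 1 (exponent in χ_A), largest block size 1 (exponent in m_A), 1 block (geometric multiplicity). This forces block sizes [1].
λ = 4: algebraic multiplicity 1 (exponent in χ_A), largest block size 1 (exponent in m_A), 1 block (geometric multiplicity). This forces block sizes [1].
λ = 5: algebraic multiplicity 3 (exponent in χ_A), largest block size 2 (exponent in m_A), 2 blocks (geometric multiplicity). These force block sizes [2, 1].

Jordan blocks: (2, 1), (4, 1), (5, 2), (5, 1)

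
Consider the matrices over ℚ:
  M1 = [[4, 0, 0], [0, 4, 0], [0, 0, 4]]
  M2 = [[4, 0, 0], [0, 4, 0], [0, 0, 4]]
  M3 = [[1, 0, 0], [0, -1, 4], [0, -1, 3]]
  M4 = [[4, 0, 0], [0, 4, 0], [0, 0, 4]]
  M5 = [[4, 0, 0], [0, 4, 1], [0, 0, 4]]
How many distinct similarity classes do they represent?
3 classes: {M1, M2, M4}, {M3}, {M5}

Characteristic polynomials: χ_{M1} = (x - 4)^3, χ_{M2} = (x - 4)^3, χ_{M3} = (x - 1)^3, χ_{M4} = (x - 4)^3, χ_{M5} = (x - 4)^3.

{M1, M2, M4}: invariant factors x - 4, x - 4, x - 4.

{M3}: invariant factors x - 1, (x - 1)^2.

{M5}: invariant factors x - 4, (x - 4)^2.

Matrices are similar if and only if their invariant-factor lists agree; the partition into similarity classes is {M1, M2, M4}, {M3}, {M5}.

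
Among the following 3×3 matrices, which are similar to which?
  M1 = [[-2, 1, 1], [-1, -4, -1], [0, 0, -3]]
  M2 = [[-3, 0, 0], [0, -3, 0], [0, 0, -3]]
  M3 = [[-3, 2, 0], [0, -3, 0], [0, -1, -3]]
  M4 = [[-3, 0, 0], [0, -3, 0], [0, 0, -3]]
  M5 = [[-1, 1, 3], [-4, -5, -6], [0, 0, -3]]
2 classes: {M1, M3, M5}, {M2, M4}

Characteristic polynomials: χ_{M1} = (x + 3)^3, χ_{M2} = (x + 3)^3, χ_{M3} = (x + 3)^3, χ_{M4} = (x + 3)^3, χ_{M5} = (x + 3)^3.

{M1, M3, M5}: invariant factors x + 3, (x + 3)^2.

{M2, M4}: invariant factors x + 3, x + 3, x + 3.

Matrices are similar if and only if their invariant-factor lists agree; the partition into similarity classes is {M1, M3, M5}, {M2, M4}.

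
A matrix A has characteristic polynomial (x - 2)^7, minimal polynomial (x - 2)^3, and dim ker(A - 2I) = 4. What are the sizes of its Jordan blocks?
λ = 2: algebraic multiplicity 7 (exponent in χ_A), largest block size 3 (exponent in m_A), 4 blocks (geometric multiplicity). These force block sizes [3, 2, 1, 1].

Jordan blocks: (2, 3), (2, 2), (2, 1), (2, 1)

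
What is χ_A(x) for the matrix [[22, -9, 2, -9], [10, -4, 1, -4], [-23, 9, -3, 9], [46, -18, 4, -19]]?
χ_A(x) = (x + 1)^4

xI - A = [[x - 22, 9, -2, 9], [-10, x + 4, -1, 4], [23, -9, x + 3, -9], [-46, 18, -4, x + 19]].

Expanding det(xI - A) along the first row:
det(xI - A) = + (x - 22)·det([[x + 4, -1, 4], [-9, x + 3, -9], [18, -4, x + 19]]) - (9)·det([[-10, -1, 4], [23, x + 3, -9], [-46, -4, x + 19]]) + (-2)·det([[-10, x + 4, 4], [23, -9, -9], [-46, 18, x + 19]]) - (9)·det([[-10, x + 4, -1], [23, -9, x + 3], [-46, 18, -4]]).

Evaluating gives χ_A(x) = x^4 + 4x^3 + 6x^2 + 4x + 1 = (x + 1)^4.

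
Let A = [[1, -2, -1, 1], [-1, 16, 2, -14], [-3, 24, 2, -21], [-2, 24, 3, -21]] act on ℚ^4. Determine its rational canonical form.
The invariant factors of A (the non-unit diagonal entries of the Smith normal form of xI - A over ℚ[x]) are (x + 2)(x^3 - x + 3), each dividing the next. The characteristic polynomial is their product, (x + 2)(x^3 - x + 3).

The rational canonical form is the block-diagonal matrix of companion matrices C(f_i):
R = [[0, 0, 0, -6], [1, 0, 0, -1], [0, 1, 0, 1], [0, 0, 1, -2]].

Note the characteristic polynomial does not split into linear factors over ℚ, so A has no Jordan form over ℚ; the rational canonical form exists over any field.

R = [[0, 0, 0, -6], [1, 0, 0, -1], [0, 1, 0, 1], [0, 0, 1, -2]]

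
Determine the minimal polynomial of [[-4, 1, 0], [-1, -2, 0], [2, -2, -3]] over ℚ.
m_A(x) = (x + 3)^2

The characteristic polynomial factors as (x + 3)^3. The minimal polynomial is ∏(x - λ)^{k_λ} where k_λ is the size of the largest Jordan block at λ.

For λ = -3: rank(A + 3I) = 1, and the largest Jordan block has size 2 (the smallest k with rank((A + 3I)^k) = rank((A + 3I)^(k+1))).

So m_A(x) = (x + 3)^2.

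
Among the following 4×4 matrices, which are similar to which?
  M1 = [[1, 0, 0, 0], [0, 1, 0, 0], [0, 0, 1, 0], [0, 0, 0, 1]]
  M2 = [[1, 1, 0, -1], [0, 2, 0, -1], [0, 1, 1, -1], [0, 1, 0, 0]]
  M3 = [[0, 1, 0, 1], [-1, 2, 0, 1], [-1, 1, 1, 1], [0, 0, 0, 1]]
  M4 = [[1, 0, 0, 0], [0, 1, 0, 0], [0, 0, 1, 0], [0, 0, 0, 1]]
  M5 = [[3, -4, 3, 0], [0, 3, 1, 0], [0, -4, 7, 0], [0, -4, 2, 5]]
Characteristic polynomials: χ_{M1} = (x - 1)^4, χ_{M2} = (x - 1)^4, χ_{M3} = (x - 1)^4, χ_{M4} = (x - 1)^4, χ_{M5} = (x - 5)^3(x - 3).

{M1, M4}: invariant factors x - 1, x - 1, x - 1, x - 1.

{M2, M3}: invariant factors x - 1, x - 1, (x - 1)^2.

{M5}: invariant factors x - 5, (x - 5)^2(x - 3).

Matrices are similar if and only if their invariant-factor lists agree; the partition into similarity classes is {M1, M4}, {M2, M3}, {M5}.

3 classes: {M1, M4}, {M2, M3}, {M5}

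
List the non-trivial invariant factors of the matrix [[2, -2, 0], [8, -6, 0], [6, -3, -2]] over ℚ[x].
The Jordan structure of A has elementary divisors (x + 2)^2, (x + 2). Arranging the block sizes at each eigenvalue in decreasing order and taking row products gives the invariant factors.

Invariant factors (smallest first, each dividing the next): x + 2, (x + 2)^2.

Check: the last factor (x + 2)^2 is the minimal polynomial, and the product (x + 2)^3 is the characteristic polynomial.

x + 2, (x + 2)^2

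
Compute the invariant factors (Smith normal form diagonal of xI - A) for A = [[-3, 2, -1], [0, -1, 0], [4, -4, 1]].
x + 1, (x + 1)^2

The Jordan structure of A has elementary divisors (x + 1)^2, (x + 1). Arranging the block sizes at each eigenvalue in decreasing order and taking row products gives the invariant factors.

Invariant factors (smallest first, each dividing the next): x + 1, (x + 1)^2.

Check: the last factor (x + 1)^2 is the minimal polynomial, and the product (x + 1)^3 is the characteristic polynomial.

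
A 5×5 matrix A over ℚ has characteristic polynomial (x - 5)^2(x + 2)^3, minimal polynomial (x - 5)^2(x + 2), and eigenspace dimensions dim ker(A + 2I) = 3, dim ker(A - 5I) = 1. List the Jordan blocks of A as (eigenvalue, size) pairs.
λ = -2: algebraic multiplicity 3 (exponent in χ_A), largest block size 1 (exponent in m_A), 3 blocks (geometric multiplicity). These force block sizes [1, 1, 1].
λ = 5: algebraic multiplicity 2 (exponent in χ_A), largest block size 2 (exponent in m_A), 1 block (geometric multiplicity). This forces block sizes [2].

Jordan blocks: (-2, 1), (-2, 1), (-2, 1), (5, 2)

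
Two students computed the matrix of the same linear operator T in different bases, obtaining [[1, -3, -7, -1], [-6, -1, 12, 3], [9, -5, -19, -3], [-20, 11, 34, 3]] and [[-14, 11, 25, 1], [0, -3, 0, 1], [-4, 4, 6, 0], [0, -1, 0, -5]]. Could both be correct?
Two matrices over a field are similar if and only if they have the same invariant factors.

Both A and B have characteristic polynomial (x + 4)^4 and minimal polynomial (x + 4)^2. Computing further, both have invariant factors (x + 4)^2, (x + 4)^2. Hence A and B are similar.

Yes.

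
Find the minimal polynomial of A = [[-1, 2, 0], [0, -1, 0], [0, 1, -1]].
The characteristic polynomial factors as (x + 1)^3. The minimal polynomial is ∏(x - λ)^{k_λ} where k_λ is the size of the largest Jordan block at λ.

For λ = -1: rank(A + I) = 1, and the largest Jordan block has size 2 (the smallest k with rank((A + I)^k) = rank((A + I)^(k+1))).

So m_A(x) = (x + 1)^2.

m_A(x) = (x + 1)^2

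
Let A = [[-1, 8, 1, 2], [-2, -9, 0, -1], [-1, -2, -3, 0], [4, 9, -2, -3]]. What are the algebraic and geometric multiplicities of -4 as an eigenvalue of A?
algebraic multiplicity 4, geometric multiplicity 2

The characteristic polynomial is (x + 4)^4, so the factor x + 4 appears with exponent 4: the algebraic multiplicity is 4.

rank(A + 4I) = 2, so the eigenspace has dimension 4 - 2 = 2: the geometric multiplicity is 2.

Since 2 < 4, A is not diagonalizable.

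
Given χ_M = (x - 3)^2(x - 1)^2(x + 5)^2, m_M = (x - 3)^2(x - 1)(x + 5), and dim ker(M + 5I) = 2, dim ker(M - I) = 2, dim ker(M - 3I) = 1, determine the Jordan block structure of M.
λ = -5: algebraic multiplicity 2 (exponent in χ_M), largest block size 1 (exponent in m_M), 2 blocks (geometric multiplicity). These force block sizes [1, 1].
λ = 1: algebraic multiplicity 2 (exponent in χ_M), largest block size 1 (exponent in m_M), 2 blocks (geometric multiplicity). These force block sizes [1, 1].
λ = 3: algebraic multiplicity 2 (exponent in χ_M), largest block size 2 (exponent in m_M), 1 block (geometric multiplicity). This forces block sizes [2].

Jordan blocks: (-5, 1), (-5, 1), (1, 1), (1, 1), (3, 2)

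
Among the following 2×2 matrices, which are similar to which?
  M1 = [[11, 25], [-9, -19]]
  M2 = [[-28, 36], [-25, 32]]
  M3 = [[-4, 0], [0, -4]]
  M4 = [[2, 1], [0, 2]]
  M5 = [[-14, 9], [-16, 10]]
4 classes: {M1}, {M2, M4}, {M3}, {M5}

Characteristic polynomials: χ_{M1} = (x + 4)^2, χ_{M2} = (x - 2)^2, χ_{M3} = (x + 4)^2, χ_{M4} = (x - 2)^2, χ_{M5} = (x + 2)^2.

{M1}: invariant factors (x + 4)^2.

{M2, M4}: invariant factors (x - 2)^2.

{M3}: invariant factors x + 4, x + 4.

{M5}: invariant factors (x + 2)^2.

Matrices are similar if and only if their invariant-factor lists agree; the partition into similarity classes is {M1}, {M2, M4}, {M3}, {M5}.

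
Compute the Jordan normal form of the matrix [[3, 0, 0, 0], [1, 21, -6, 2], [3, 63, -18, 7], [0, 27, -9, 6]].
The characteristic polynomial is det(xI - A) = (x - 3)^4, so the eigenvalues are 3 (algebraic multiplicity 4).

For λ = 3: rank(A - 3I) = 2, rank((A - 3I)^2) = 0. The eigenspace has dimension 4 - 2 = 2, so there are 2 Jordan blocks; the rank sequence gives block sizes [2, 2].

Assembling the blocks gives the Jordan form J above.

J = [[3, 1, 0, 0], [0, 3, 0, 0], [0, 0, 3, 1], [0, 0, 0, 3]]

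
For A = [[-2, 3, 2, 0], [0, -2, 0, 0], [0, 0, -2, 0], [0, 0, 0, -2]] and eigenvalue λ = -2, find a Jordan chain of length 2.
We seek v_1 ∈ ker((A + 2I)^2) \ ker(A + 2I), then set v_{i+1} = (A + 2I) v_i.

One such chain is v_1 = [[0, 5, -7, 1]]^T, v_2 = [[1, 0, 0, 0]]^T. Check: (A + 2I) v_2 = [[0, 0, 0, 0]]^T = 0.

v_1 = [[0, 5, -7, 1]]^T, v_2 = [[1, 0, 0, 0]]^T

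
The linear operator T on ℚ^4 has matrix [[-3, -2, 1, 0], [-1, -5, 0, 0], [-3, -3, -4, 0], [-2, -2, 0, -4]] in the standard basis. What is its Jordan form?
J = [[-4, 1, 0, 0], [0, -4, 1, 0], [0, 0, -4, 0], [0, 0, 0, -4]]

The characteristic polynomial is det(xI - A) = (x + 4)^4, so the eigenvalues are -4 (algebraic multiplicity 4).

For λ = -4: rank(A + 4I) = 2, rank((A + 4I)^2) = 1, rank((A + 4I)^3) = 0. The eigenspace has dimension 4 - 2 = 2, so there are 2 Jordan blocks; the rank sequence gives block sizes [3, 1].

Assembling the blocks gives the Jordan form J above.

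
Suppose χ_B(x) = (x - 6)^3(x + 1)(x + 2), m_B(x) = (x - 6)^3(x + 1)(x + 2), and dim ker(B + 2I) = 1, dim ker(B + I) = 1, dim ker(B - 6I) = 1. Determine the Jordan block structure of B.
λ = -2: algebraic multiplicity 1 (exponent in χ_B), largest block size 1 (exponent in m_B), 1 block (geometric multiplicity). This forces block sizes [1].
λ = -1: algebraic multiplicity 1 (exponent in χ_B), largest block size 1 (exponent in m_B), 1 block (geometric multiplicity). This forces block sizes [1].
λ = 6: algebraic multiplicity 3 (exponent in χ_B), largest block size 3 (exponent in m_B), 1 block (geometric multiplicity). This forces block sizes [3].

Jordan blocks: (-2, 1), (-1, 1), (6, 3)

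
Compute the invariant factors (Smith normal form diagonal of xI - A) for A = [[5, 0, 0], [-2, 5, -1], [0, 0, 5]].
The Jordan structure of A has elementary divisors (x - 5)^2, (x - 5). Arranging the block sizes at each eigenvalue in decreasing order and taking row products gives the invariant factors.

Invariant factors (smallest first, each dividing the next): x - 5, (x - 5)^2.

Check: the last factor (x - 5)^2 is the minimal polynomial, and the product (x - 5)^3 is the characteristic polynomial.

x - 5, (x - 5)^2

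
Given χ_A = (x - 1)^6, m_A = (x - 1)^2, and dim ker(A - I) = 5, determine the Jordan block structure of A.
Jordan blocks: (1, 2), (1, 1), (1, 1), (1, 1), (1, 1)

λ = 1: algebraic multiplicity 6 (exponent in χ_A), largest block size 2 (exponent in m_A), 5 blocks (geometric multiplicity). These force block sizes [2, 1, 1, 1, 1].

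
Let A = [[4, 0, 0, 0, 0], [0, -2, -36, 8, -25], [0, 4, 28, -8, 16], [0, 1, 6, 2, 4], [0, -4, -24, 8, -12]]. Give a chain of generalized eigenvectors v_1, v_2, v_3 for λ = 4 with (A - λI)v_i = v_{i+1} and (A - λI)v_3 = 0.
v_1 = [[2, -2, 1, 0, -1]]^T, v_2 = [[0, 1, 0, 0, 0]]^T, v_3 = [[0, -6, 4, 1, -4]]^T

We seek v_1 ∈ ker((A - 4I)^3) \ ker((A - 4I)^2), then set v_{i+1} = (A - 4I) v_i.

One such chain is v_1 = [[2, -2, 1, 0, -1]]^T, v_2 = [[0, 1, 0, 0, 0]]^T, v_3 = [[0, -6, 4, 1, -4]]^T. Check: (A - 4I) v_3 = [[0, 0, 0, 0, 0]]^T = 0.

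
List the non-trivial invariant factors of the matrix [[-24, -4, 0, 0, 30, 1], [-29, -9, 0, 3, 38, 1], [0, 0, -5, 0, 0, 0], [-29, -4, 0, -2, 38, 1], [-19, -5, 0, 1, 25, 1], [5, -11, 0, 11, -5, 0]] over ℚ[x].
The Jordan structure of A has elementary divisors (x + 5)^2, (x + 5), x^3. Arranging the block sizes at each eigenvalue in decreasing order and taking row products gives the invariant factors.

Invariant factors (smallest first, each dividing the next): x + 5, x^3(x + 5)^2.

Check: the last factor x^3(x + 5)^2 is the minimal polynomial, and the product x^3(x + 5)^3 is the characteristic polynomial.

x + 5, x^3(x + 5)^2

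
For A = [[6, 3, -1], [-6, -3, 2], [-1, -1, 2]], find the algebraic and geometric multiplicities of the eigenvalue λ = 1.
The characteristic polynomial is (x - 3)(x - 1)^2, so the factor x - 1 appears with exponent 2: the algebraic multiplicity is 2.

rank(A - I) = 2, so the eigenspace has dimension 3 - 2 = 1: the geometric multiplicity is 1.

Since 1 < 2, A is not diagonalizable.

algebraic multiplicity 2, geometric multiplicity 1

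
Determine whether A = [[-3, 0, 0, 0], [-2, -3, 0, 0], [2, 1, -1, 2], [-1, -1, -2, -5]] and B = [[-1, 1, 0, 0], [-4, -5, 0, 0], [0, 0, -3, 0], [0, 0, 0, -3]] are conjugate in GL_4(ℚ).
No.

Both have characteristic polynomial (x + 3)^4 and minimal polynomial (x + 3)^2. But rank(A + 3I) = 2 for A while rank(B + 3I) = 1 for B, so the number of Jordan blocks at λ = -3 differs. A and B are not similar.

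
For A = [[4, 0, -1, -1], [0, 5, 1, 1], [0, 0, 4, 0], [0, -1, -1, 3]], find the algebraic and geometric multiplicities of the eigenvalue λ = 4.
algebraic multiplicity 4, geometric multiplicity 2

The characteristic polynomial is (x - 4)^4, so the factor x - 4 appears with exponent 4: the algebraic multiplicity is 4.

rank(A - 4I) = 2, so the eigenspace has dimension 4 - 2 = 2: the geometric multiplicity is 2.

Since 2 < 4, A is not diagonalizable.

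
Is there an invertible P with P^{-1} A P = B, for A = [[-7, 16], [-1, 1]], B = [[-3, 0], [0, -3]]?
Both have characteristic polynomial (x + 3)^2, but the minimal polynomial of A is (x + 3)^2 while the minimal polynomial of B is x + 3. The minimal polynomial is a similarity invariant, so A and B are not similar.

No.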